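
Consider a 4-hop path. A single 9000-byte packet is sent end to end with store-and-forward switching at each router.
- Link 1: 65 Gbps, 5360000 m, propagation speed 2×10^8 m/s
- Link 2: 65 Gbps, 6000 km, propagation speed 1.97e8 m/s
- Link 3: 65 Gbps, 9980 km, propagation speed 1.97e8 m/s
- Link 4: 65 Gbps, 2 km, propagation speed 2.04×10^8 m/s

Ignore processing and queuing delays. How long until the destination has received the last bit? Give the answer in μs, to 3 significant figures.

108000 μs

L = 9000 × 8 = 72000 bits.
Transmission delay per hop = L/R = 72000/65000000000 = 1.10769 μs; 4 hops → 4.43077 μs.
Propagation delays (d/s per hop): 26800, 30456.9, 50659.9, 9.80392 μs; sum = 107927 μs.
End-to-end = 108000 μs.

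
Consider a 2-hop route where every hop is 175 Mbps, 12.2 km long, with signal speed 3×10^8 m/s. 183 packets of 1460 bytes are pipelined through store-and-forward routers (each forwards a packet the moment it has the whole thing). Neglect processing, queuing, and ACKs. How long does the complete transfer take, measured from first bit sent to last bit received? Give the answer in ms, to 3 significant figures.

12.4 ms

Per-hop transmission t_tx = L/R = 11680/175000000 = 0.0667429 ms.
Per-hop propagation t_prop = 12200/300000000 = 0.0406667 ms.
Pipeline fill: first packet needs 2·t_tx to clear all hops; remaining 182 packets each add one t_tx.
Total = (2+183-1)·t_tx + 2·t_prop = 184·0.0667429 + 2·0.0406667 = 12.4 ms.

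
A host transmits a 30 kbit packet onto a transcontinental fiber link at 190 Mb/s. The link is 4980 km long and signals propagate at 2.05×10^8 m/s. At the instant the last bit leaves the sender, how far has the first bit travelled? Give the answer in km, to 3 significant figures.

32.4 km

t_tx = L/R = 30000/190000000 = 0.000157895 s.
Distance = s × t_tx = 2.05e+08 × 0.000157895 = 32.4 km.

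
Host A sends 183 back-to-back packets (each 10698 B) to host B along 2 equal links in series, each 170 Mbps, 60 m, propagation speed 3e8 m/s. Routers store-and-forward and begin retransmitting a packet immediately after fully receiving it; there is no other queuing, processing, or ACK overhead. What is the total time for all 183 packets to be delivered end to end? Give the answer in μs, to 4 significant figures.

Per-hop transmission t_tx = L/R = 85584/170000000 = 503.435 μs.
Per-hop propagation t_prop = 60/300000000 = 0.2 μs.
Pipeline fill: first packet needs 2·t_tx to clear all hops; remaining 182 packets each add one t_tx.
Total = (2+183-1)·t_tx + 2·t_prop = 184·503.435 + 2·0.2 = 92630 μs.

92630 μs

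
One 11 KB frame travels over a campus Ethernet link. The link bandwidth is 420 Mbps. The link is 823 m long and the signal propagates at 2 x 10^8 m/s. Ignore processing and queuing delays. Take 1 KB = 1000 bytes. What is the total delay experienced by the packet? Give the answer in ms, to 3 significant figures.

0.214 ms

L = 88000 bits.
Transmission delay = L/R = 88000 / 420000000 = 0.209524 ms.
Propagation delay = d/s = 823 m / 200000000 m/s = 0.004115 ms.
Total = 0.214 ms.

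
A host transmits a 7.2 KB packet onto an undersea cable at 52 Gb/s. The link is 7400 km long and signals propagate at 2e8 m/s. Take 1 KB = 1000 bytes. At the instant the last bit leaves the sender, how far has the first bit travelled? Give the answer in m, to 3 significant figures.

222 m

t_tx = L/R = 57600/52000000000 = 1.10769e-06 s.
Distance = s × t_tx = 200000000 × 1.10769e-06 = 222 m.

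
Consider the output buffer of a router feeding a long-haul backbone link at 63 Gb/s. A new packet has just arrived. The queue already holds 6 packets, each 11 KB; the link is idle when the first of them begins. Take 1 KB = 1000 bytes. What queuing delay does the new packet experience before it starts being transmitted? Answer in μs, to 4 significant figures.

Each queued packet: L/R = 88000/63000000000 = 1.39683 μs.
6 queued → 8.38095 μs.
Queuing delay = 8.381 μs.

8.381 μs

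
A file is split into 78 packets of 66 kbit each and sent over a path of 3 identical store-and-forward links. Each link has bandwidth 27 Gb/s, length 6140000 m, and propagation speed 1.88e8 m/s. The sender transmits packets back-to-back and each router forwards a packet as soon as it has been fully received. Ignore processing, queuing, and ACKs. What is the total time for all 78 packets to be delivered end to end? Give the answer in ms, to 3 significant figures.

98.2 ms

Per-hop transmission t_tx = L/R = 66000/27000000000 = 0.00244444 ms.
Per-hop propagation t_prop = 6140000/188000000 = 32.6596 ms.
Pipeline fill: first packet needs 3·t_tx to clear all hops; remaining 77 packets each add one t_tx.
Total = (3+78-1)·t_tx + 3·t_prop = 80·0.00244444 + 3·32.6596 = 98.2 ms.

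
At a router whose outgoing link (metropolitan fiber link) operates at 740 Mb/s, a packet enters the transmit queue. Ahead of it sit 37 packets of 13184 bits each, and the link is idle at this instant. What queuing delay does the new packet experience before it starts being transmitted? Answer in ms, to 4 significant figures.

0.6592 ms

Each queued packet: L/R = 13184/740000000 = 0.0178162 ms.
37 queued → 0.6592 ms.
Queuing delay = 0.6592 ms.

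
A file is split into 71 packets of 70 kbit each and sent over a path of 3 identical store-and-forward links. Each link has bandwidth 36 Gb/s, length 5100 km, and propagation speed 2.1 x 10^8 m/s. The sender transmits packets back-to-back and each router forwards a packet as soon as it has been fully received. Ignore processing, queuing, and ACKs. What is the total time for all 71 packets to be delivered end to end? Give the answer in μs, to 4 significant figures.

Per-hop transmission t_tx = L/R = 70000/36000000000 = 1.94444 μs.
Per-hop propagation t_prop = 5100000/210000000 = 24285.7 μs.
Pipeline fill: first packet needs 3·t_tx to clear all hops; remaining 70 packets each add one t_tx.
Total = (3+71-1)·t_tx + 3·t_prop = 73·1.94444 + 3·24285.7 = 73000 μs.

73000 μs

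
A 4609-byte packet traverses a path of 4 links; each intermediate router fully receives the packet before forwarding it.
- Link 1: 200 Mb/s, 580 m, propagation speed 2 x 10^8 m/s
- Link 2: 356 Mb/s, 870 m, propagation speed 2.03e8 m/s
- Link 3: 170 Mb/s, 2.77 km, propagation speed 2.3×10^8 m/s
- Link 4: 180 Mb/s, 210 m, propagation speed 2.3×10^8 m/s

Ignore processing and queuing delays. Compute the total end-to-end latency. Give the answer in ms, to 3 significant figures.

L = 4609 × 8 = 36872 bits.
Transmission delays (L/R per hop): 0.18436, 0.103573, 0.216894, 0.204844 ms; sum = 0.709672 ms.
Propagation delays (d/s per hop): 0.0029, 0.00428571, 0.0120435, 0.000913043 ms; sum = 0.0201422 ms.
End-to-end = 0.730 ms.

0.730 ms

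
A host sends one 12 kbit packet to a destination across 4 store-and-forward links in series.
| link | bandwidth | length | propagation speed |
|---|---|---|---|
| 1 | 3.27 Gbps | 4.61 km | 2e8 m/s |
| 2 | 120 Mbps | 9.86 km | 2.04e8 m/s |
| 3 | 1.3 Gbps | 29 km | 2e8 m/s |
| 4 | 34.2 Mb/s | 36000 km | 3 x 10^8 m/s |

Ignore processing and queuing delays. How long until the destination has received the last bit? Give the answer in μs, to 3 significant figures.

L = 12000 bits.
Transmission delays (L/R per hop): 3.66972, 100, 9.23077, 350.877 μs; sum = 463.778 μs.
Propagation delays (d/s per hop): 23.05, 48.3333, 145, 120000 μs; sum = 120216 μs.
End-to-end = 121000 μs.

121000 μs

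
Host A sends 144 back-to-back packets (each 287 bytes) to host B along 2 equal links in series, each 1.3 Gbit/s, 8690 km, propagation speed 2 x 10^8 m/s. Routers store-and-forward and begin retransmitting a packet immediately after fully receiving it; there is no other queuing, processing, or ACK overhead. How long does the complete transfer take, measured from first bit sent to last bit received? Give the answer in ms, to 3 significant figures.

Per-hop transmission t_tx = L/R = 2296/1300000000 = 0.00176615 ms.
Per-hop propagation t_prop = 8690000/200000000 = 43.45 ms.
Pipeline fill: first packet needs 2·t_tx to clear all hops; remaining 143 packets each add one t_tx.
Total = (2+144-1)·t_tx + 2·t_prop = 145·0.00176615 + 2·43.45 = 87.2 ms.

87.2 ms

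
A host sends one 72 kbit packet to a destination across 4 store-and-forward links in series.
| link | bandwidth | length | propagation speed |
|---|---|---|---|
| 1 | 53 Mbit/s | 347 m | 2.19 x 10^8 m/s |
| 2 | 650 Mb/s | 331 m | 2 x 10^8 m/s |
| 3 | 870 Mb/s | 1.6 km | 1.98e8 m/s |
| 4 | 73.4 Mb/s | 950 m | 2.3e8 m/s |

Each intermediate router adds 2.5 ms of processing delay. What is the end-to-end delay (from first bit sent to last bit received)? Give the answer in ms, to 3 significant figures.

L = 72000 bits.
Transmission delays (L/R per hop): 1.35849, 0.110769, 0.0827586, 0.980926 ms; sum = 2.53294 ms.
Propagation delays (d/s per hop): 0.00158447, 0.001655, 0.00808081, 0.00413043 ms; sum = 0.0154507 ms.
Processing at 3 router(s): 3 × 2.5 ms = 7.5 ms.
End-to-end = 10.0 ms.

10.0 ms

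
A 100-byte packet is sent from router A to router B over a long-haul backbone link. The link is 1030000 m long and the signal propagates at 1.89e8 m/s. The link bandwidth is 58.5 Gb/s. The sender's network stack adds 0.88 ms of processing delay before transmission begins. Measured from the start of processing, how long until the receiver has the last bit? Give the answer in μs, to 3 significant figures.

6330 μs

L = 100 × 8 = 800 bits.
Transmission delay = L/R = 800 / 58500000000 = 0.0136752 μs.
Propagation delay = d/s = 1030000 m / 189000000 m/s = 5449.74 μs.
Plus processing delay 0.88 ms = 880 μs.
Total = 6330 μs.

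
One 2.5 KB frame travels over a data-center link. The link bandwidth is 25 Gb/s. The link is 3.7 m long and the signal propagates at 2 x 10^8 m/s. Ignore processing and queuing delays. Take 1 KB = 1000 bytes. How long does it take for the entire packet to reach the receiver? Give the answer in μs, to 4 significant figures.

0.8185 μs

L = 20000 bits.
Transmission delay = L/R = 20000 / 25000000000 = 0.8 μs.
Propagation delay = d/s = 3.7 m / 200000000 m/s = 0.0185 μs.
Total = 0.8185 μs.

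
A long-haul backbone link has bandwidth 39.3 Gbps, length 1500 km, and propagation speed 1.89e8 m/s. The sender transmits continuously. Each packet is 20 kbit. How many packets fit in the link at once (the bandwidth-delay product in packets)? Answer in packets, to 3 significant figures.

Propagation delay = 1500000 / 189000000 = 0.00793651 s.
BDP = R × t_prop = 39300000000 × 0.00793651 = 311905000 bits.
In packets of 20000 bits: 15600 packets.

15600 packets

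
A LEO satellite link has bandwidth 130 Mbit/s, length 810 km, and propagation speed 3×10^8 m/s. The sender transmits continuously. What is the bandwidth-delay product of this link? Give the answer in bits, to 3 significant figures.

351000 bits

Propagation delay = 810000 / 300000000 = 0.0027 s.
BDP = R × t_prop = 130000000 × 0.0027 = 351000 bits.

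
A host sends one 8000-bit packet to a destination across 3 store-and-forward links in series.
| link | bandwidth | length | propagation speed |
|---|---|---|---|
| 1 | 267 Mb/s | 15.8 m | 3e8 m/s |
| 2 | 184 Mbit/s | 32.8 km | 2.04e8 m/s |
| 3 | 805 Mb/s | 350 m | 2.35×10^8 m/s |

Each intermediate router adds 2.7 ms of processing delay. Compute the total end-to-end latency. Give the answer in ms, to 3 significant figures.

5.65 ms

Transmission delays (L/R per hop): 0.0299625, 0.0434783, 0.00993789 ms; sum = 0.0833787 ms.
Propagation delays (d/s per hop): 5.26667e-05, 0.160784, 0.00148936 ms; sum = 0.162326 ms.
Processing at 2 router(s): 2 × 2.7 ms = 5.4 ms.
End-to-end = 5.65 ms.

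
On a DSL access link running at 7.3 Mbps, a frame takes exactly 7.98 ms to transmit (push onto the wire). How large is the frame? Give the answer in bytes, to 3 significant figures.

L = R × t_tx = 7300000 b/s × 0.00798 s = 58254 bits.
In bytes: 58254 / 8 = 7280 bytes.

7280 bytes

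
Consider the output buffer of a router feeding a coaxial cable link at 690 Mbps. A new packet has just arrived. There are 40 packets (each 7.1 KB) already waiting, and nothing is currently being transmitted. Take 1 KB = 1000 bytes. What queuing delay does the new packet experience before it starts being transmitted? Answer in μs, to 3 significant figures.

Each queued packet: L/R = 56800/690000000 = 82.3188 μs.
40 queued → 3292.75 μs.
Queuing delay = 3290 μs.

3290 μs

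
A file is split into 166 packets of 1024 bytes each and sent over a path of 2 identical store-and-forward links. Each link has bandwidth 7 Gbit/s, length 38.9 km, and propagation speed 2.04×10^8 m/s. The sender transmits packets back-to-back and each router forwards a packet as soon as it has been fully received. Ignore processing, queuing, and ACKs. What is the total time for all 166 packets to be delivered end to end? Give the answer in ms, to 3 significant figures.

Per-hop transmission t_tx = L/R = 8192/7000000000 = 0.00117029 ms.
Per-hop propagation t_prop = 38900/204000000 = 0.190686 ms.
Pipeline fill: first packet needs 2·t_tx to clear all hops; remaining 165 packets each add one t_tx.
Total = (2+166-1)·t_tx + 2·t_prop = 167·0.00117029 + 2·0.190686 = 0.577 ms.

0.577 ms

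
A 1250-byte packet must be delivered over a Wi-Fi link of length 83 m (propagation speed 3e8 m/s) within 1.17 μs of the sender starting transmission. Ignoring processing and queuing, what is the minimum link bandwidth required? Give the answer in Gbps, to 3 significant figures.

L = 10000 bits.
Propagation delay = 83 / 300000000 = 0.276667 μs.
Transmission budget = 1.17 − 0.276667 = 0.893333 μs.
R ≥ L / t_tx = 10000 bits / 8.93333e-07 s = 11.2 Gbps.

11.2 Gbps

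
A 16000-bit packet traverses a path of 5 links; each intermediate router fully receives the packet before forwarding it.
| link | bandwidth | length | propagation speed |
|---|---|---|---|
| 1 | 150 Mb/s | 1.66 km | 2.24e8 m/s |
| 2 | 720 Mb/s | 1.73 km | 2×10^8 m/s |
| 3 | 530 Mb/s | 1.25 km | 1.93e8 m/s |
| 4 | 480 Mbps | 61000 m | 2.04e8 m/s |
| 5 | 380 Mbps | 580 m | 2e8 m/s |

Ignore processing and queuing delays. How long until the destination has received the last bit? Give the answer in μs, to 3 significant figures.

559 μs

Transmission delays (L/R per hop): 106.667, 22.2222, 30.1887, 33.3333, 42.1053 μs; sum = 234.516 μs.
Propagation delays (d/s per hop): 7.41071, 8.65, 6.47668, 299.02, 2.9 μs; sum = 324.457 μs.
End-to-end = 559 μs.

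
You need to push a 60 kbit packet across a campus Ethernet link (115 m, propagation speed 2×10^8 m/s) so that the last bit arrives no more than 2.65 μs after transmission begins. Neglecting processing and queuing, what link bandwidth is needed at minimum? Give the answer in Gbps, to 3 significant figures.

Propagation delay = 115 / 200000000 = 0.575 μs.
Transmission budget = 2.65 − 0.575 = 2.075 μs.
R ≥ L / t_tx = 60000 bits / 2.075e-06 s = 28.9 Gbps.

28.9 Gbps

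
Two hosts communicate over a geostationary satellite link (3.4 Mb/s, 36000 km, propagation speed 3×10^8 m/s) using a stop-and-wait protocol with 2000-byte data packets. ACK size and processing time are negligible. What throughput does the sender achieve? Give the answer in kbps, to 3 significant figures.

65.4 kbps

t_tx = L/R = 16000/3400000 = 0.00470588 s.
t_prop = 36000000/300000000 = 0.12 s; RTT = 0.24 s.
Cycle = t_tx + RTT = 0.244706 s.
Throughput = L / cycle = 16000 / 0.244706 = 65.4 kbps.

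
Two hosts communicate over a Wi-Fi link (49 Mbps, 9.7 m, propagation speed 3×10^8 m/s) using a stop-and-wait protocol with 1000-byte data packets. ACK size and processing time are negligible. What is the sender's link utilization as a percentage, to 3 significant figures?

100 %

t_tx = L/R = 8000/49000000 = 0.000163265 s.
t_prop = 9.7/300000000 = 3.23333e-08 s; RTT = 6.46667e-08 s.
Cycle = t_tx + RTT = 0.00016333 s.
Utilization = t_tx / cycle = 0.000163265/0.00016333 = 100 %.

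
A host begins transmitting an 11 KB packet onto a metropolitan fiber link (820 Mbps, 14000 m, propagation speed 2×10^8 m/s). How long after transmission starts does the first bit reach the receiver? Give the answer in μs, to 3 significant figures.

First bit experiences only propagation delay: d/s = 14000/200000000 = 70.0 μs.

70.0 μs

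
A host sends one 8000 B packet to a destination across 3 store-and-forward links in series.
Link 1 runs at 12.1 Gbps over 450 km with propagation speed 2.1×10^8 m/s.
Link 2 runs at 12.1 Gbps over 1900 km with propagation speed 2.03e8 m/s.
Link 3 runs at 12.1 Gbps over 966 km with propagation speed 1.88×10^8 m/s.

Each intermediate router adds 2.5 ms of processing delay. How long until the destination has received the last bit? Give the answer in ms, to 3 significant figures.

L = 8000 × 8 = 64000 bits.
Transmission delay per hop = L/R = 64000/12100000000 = 0.00528926 ms; 3 hops → 0.0158678 ms.
Propagation delays (d/s per hop): 2.14286, 9.35961, 5.1383 ms; sum = 16.6408 ms.
Processing at 2 router(s): 2 × 2.5 ms = 5 ms.
End-to-end = 21.7 ms.

21.7 ms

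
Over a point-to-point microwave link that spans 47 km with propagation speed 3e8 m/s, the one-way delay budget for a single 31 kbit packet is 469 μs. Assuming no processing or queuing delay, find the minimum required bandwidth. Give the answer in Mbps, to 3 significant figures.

Propagation delay = 47000 / 300000000 = 156.667 μs.
Transmission budget = 469 − 156.667 = 312.333 μs.
R ≥ L / t_tx = 31000 bits / 0.000312333 s = 99.3 Mbps.

99.3 Mbps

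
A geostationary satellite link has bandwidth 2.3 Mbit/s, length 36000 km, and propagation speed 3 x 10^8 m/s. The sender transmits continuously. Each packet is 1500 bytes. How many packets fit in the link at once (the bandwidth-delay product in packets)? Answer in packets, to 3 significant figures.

23.0 packets

Propagation delay = 36000000 / 300000000 = 0.12 s.
BDP = R × t_prop = 2300000 × 0.12 = 276000 bits.
In packets of 12000 bits: 23.0 packets.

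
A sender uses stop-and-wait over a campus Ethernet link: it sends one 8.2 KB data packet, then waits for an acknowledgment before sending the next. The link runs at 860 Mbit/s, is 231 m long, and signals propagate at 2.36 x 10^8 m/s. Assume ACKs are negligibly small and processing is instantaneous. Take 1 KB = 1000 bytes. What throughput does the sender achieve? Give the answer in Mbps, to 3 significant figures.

838 Mbps

t_tx = L/R = 65600/860000000 = 7.62791e-05 s.
t_prop = 231/236000000 = 9.78814e-07 s; RTT = 1.95763e-06 s.
Cycle = t_tx + RTT = 7.82367e-05 s.
Throughput = L / cycle = 65600 / 7.82367e-05 = 838 Mbps.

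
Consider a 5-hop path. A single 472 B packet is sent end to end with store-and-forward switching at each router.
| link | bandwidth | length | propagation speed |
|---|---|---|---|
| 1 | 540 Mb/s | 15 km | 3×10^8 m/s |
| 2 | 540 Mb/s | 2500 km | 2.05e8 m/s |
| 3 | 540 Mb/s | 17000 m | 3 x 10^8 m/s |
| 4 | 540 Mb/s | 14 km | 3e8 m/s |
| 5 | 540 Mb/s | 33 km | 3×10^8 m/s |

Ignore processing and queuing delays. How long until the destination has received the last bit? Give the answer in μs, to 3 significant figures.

12500 μs

L = 472 × 8 = 3776 bits.
Transmission delay per hop = L/R = 3776/540000000 = 6.99259 μs; 5 hops → 34.963 μs.
Propagation delays (d/s per hop): 50, 12195.1, 56.6667, 46.6667, 110 μs; sum = 12458.5 μs.
End-to-end = 12500 μs.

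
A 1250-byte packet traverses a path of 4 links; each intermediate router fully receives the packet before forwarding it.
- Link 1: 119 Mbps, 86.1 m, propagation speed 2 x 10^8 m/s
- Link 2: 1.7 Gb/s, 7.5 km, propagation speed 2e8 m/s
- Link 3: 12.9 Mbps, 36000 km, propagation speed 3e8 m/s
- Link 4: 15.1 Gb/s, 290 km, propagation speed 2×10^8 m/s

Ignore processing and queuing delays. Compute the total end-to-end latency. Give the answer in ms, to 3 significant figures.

L = 1250 × 8 = 10000 bits.
Transmission delays (L/R per hop): 0.0840336, 0.00588235, 0.775194, 0.000662252 ms; sum = 0.865772 ms.
Propagation delays (d/s per hop): 0.0004305, 0.0375, 120, 1.45 ms; sum = 121.488 ms.
End-to-end = 122 ms.

122 ms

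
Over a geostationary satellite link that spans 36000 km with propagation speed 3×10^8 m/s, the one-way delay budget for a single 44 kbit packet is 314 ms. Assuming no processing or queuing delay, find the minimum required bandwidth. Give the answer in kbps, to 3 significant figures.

Propagation delay = 36000000 / 300000000 = 120 ms.
Transmission budget = 314 − 120 = 194 ms.
R ≥ L / t_tx = 44000 bits / 0.194 s = 227 kbps.

227 kbps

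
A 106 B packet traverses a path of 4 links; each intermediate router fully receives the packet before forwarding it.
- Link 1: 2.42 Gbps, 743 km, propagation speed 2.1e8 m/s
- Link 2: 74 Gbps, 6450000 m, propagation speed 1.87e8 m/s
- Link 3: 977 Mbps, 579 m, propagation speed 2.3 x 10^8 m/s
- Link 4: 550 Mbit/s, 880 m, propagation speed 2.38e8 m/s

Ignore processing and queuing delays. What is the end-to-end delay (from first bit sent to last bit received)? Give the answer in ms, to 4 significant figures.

L = 106 × 8 = 848 bits.
Transmission delays (L/R per hop): 0.000350413, 1.14595e-05, 0.000867963, 0.00154182 ms; sum = 0.00277165 ms.
Propagation delays (d/s per hop): 3.5381, 34.492, 0.00251739, 0.00369748 ms; sum = 38.0363 ms.
End-to-end = 38.04 ms.

38.04 ms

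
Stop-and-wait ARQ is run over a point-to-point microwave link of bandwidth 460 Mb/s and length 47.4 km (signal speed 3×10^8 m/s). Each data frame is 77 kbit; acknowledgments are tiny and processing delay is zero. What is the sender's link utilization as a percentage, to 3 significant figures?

t_tx = L/R = 77000/460000000 = 0.000167391 s.
t_prop = 47400/300000000 = 0.000158 s; RTT = 0.000316 s.
Cycle = t_tx + RTT = 0.000483391 s.
Utilization = t_tx / cycle = 0.000167391/0.000483391 = 34.6 %.

34.6 %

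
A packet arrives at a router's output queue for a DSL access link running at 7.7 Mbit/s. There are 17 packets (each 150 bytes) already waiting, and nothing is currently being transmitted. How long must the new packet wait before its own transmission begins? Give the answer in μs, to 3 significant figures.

2650 μs

Each queued packet: L/R = 1200/7700000 = 155.844 μs.
17 queued → 2649.35 μs.
Queuing delay = 2650 μs.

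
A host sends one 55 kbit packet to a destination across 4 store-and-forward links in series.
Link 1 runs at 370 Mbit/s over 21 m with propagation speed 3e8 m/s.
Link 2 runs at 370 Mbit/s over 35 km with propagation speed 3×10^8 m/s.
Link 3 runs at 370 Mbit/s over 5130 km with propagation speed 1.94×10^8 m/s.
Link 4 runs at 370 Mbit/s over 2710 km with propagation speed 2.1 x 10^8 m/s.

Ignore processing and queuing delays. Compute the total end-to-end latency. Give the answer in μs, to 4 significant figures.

L = 55000 bits.
Transmission delay per hop = L/R = 55000/370000000 = 148.649 μs; 4 hops → 594.595 μs.
Propagation delays (d/s per hop): 0.07, 116.667, 26443.3, 12904.8 μs; sum = 39464.8 μs.
End-to-end = 40060 μs.

40060 μs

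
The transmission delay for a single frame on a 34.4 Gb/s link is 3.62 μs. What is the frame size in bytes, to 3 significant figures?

15600 bytes

L = R × t_tx = 34400000000 b/s × 3.62e-06 s = 124528 bits.
In bytes: 124528 / 8 = 15600 bytes.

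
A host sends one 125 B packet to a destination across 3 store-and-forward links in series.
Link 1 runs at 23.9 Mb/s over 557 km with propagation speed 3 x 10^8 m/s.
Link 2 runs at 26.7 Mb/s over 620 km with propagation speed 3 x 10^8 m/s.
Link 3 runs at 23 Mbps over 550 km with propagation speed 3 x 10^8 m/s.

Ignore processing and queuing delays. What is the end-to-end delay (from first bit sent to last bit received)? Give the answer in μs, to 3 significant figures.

L = 125 × 8 = 1000 bits.
Transmission delays (L/R per hop): 41.841, 37.4532, 43.4783 μs; sum = 122.772 μs.
Propagation delays (d/s per hop): 1856.67, 2066.67, 1833.33 μs; sum = 5756.67 μs.
End-to-end = 5880 μs.

5880 μs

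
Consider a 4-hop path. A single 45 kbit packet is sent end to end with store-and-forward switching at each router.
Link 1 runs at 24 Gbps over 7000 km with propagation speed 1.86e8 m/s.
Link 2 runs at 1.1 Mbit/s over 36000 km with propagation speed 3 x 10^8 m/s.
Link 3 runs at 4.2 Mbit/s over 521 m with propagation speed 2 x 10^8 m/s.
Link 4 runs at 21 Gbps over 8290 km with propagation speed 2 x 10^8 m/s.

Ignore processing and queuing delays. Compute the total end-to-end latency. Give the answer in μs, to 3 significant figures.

L = 45000 bits.
Transmission delays (L/R per hop): 1.875, 40909.1, 10714.3, 2.14286 μs; sum = 51627.4 μs.
Propagation delays (d/s per hop): 37634.4, 120000, 2.605, 41450 μs; sum = 199087 μs.
End-to-end = 251000 μs.

251000 μs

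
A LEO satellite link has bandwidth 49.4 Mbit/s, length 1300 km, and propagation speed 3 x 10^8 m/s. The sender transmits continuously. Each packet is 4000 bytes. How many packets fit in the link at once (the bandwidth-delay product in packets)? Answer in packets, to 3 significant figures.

Propagation delay = 1300000 / 300000000 = 0.00433333 s.
BDP = R × t_prop = 49400000 × 0.00433333 = 214067 bits.
In packets of 32000 bits: 6.69 packets.

6.69 packets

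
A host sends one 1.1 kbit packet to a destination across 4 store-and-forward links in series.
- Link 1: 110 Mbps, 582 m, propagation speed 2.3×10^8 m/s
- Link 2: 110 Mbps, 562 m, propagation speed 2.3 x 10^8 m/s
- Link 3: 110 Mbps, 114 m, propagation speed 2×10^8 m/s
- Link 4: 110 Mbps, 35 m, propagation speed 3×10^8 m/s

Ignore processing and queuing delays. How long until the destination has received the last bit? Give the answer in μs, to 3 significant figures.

45.7 μs

L = 1100 bits.
Transmission delay per hop = L/R = 1100/110000000 = 10 μs; 4 hops → 40 μs.
Propagation delays (d/s per hop): 2.53043, 2.44348, 0.57, 0.116667 μs; sum = 5.66058 μs.
End-to-end = 45.7 μs.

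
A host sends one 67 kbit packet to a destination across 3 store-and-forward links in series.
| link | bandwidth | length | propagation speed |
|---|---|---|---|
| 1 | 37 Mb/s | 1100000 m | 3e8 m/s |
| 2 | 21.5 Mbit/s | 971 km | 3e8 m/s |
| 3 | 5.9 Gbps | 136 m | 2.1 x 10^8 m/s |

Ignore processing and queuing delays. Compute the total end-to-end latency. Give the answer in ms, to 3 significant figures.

L = 67000 bits.
Transmission delays (L/R per hop): 1.81081, 3.11628, 0.0113559 ms; sum = 4.93845 ms.
Propagation delays (d/s per hop): 3.66667, 3.23667, 0.000647619 ms; sum = 6.90398 ms.
End-to-end = 11.8 ms.

11.8 ms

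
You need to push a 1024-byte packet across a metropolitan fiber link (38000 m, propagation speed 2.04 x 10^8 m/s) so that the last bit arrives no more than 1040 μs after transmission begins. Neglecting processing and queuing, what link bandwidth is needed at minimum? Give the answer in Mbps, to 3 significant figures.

L = 8192 bits.
Propagation delay = 38000 / 204000000 = 186.275 μs.
Transmission budget = 1040 − 186.275 = 853.725 μs.
R ≥ L / t_tx = 8192 bits / 0.000853725 s = 9.60 Mbps.

9.60 Mbps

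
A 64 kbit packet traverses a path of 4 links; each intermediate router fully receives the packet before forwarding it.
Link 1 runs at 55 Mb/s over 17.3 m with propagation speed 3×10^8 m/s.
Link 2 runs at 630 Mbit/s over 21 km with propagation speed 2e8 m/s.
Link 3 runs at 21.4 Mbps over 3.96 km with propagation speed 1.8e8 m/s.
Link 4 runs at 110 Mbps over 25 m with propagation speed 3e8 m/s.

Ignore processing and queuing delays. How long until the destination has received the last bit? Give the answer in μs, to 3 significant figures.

4960 μs

L = 64000 bits.
Transmission delays (L/R per hop): 1163.64, 101.587, 2990.65, 581.818 μs; sum = 4837.7 μs.
Propagation delays (d/s per hop): 0.0576667, 105, 22, 0.0833333 μs; sum = 127.141 μs.
End-to-end = 4960 μs.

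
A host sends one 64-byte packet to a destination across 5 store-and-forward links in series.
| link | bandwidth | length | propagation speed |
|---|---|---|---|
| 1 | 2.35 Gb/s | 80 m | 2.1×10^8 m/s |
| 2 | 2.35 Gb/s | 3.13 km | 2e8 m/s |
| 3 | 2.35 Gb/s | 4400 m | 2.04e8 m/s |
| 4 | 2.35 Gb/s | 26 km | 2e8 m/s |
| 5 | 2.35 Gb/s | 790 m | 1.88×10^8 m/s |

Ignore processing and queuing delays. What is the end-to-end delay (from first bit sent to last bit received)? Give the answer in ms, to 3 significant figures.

0.173 ms

L = 64 × 8 = 512 bits.
Transmission delay per hop = L/R = 512/2350000000 = 0.000217872 ms; 5 hops → 0.00108936 ms.
Propagation delays (d/s per hop): 0.000380952, 0.01565, 0.0215686, 0.13, 0.00420213 ms; sum = 0.171802 ms.
End-to-end = 0.173 ms.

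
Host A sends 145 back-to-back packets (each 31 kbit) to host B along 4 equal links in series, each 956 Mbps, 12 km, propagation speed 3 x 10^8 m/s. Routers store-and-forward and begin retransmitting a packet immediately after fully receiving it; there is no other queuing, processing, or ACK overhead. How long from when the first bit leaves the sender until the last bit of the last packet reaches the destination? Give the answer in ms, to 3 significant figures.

4.96 ms

Per-hop transmission t_tx = L/R = 31000/956000000 = 0.0324268 ms.
Per-hop propagation t_prop = 12000/300000000 = 0.04 ms.
Pipeline fill: first packet needs 4·t_tx to clear all hops; remaining 144 packets each add one t_tx.
Total = (4+145-1)·t_tx + 4·t_prop = 148·0.0324268 + 4·0.04 = 4.96 ms.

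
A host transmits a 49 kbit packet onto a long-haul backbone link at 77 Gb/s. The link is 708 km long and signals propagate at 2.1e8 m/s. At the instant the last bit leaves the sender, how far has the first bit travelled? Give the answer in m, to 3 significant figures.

134 m

t_tx = L/R = 49000/77000000000 = 6.36364e-07 s.
Distance = s × t_tx = 210000000 × 6.36364e-07 = 134 m.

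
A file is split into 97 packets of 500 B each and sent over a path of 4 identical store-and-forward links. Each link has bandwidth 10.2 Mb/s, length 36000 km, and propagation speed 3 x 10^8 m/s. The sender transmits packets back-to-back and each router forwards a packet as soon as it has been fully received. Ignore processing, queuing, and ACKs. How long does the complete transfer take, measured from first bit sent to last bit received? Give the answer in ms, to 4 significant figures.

Per-hop transmission t_tx = L/R = 4000/10200000 = 0.392157 ms.
Per-hop propagation t_prop = 36000000/300000000 = 120 ms.
Pipeline fill: first packet needs 4·t_tx to clear all hops; remaining 96 packets each add one t_tx.
Total = (4+97-1)·t_tx + 4·t_prop = 100·0.392157 + 4·120 = 519.2 ms.

519.2 ms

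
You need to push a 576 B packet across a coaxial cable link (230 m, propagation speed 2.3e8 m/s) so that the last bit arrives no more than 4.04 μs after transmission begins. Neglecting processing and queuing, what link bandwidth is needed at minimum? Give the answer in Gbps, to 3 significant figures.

L = 4608 bits.
Propagation delay = 230 / 2.3e+08 = 1 μs.
Transmission budget = 4.04 − 1 = 3.04 μs.
R ≥ L / t_tx = 4608 bits / 3.04e-06 s = 1.52 Gbps.

1.52 Gbps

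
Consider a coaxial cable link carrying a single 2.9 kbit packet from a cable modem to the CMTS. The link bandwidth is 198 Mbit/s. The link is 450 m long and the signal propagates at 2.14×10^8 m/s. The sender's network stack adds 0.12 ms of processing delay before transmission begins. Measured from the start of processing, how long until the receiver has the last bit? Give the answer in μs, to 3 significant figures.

L = 2900 bits.
Transmission delay = L/R = 2900 / 198000000 = 14.6465 μs.
Propagation delay = d/s = 450 m / 214000000 m/s = 2.1028 μs.
Plus processing delay 0.12 ms = 120 μs.
Total = 137 μs.

137 μs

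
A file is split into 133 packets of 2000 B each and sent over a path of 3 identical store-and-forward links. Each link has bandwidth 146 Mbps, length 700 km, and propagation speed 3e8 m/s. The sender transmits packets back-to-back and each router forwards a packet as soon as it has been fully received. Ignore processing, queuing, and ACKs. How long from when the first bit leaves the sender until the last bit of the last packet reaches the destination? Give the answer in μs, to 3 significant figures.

Per-hop transmission t_tx = L/R = 16000/146000000 = 109.589 μs.
Per-hop propagation t_prop = 700000/300000000 = 2333.33 μs.
Pipeline fill: first packet needs 3·t_tx to clear all hops; remaining 132 packets each add one t_tx.
Total = (3+133-1)·t_tx + 3·t_prop = 135·109.589 + 3·2333.33 = 21800 μs.

21800 μs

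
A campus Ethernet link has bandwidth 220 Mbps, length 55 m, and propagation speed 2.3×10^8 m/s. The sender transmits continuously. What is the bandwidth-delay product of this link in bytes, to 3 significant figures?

Propagation delay = 55 / 2.3e+08 = 2.3913e-07 s.
BDP = R × t_prop = 220000000 × 2.3913e-07 = 52.6087 bits.
In bytes: 52.6087/8 = 6.58 bytes.

6.58 bytes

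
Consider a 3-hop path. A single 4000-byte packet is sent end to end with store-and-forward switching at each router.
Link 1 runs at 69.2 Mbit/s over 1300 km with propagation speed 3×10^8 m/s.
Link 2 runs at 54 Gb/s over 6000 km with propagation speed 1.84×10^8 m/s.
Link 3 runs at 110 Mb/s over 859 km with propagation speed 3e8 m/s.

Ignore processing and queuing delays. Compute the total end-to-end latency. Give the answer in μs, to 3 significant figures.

L = 4000 × 8 = 32000 bits.
Transmission delays (L/R per hop): 462.428, 0.592593, 290.909 μs; sum = 753.929 μs.
Propagation delays (d/s per hop): 4333.33, 32608.7, 2863.33 μs; sum = 39805.4 μs.
End-to-end = 40600 μs.

40600 μs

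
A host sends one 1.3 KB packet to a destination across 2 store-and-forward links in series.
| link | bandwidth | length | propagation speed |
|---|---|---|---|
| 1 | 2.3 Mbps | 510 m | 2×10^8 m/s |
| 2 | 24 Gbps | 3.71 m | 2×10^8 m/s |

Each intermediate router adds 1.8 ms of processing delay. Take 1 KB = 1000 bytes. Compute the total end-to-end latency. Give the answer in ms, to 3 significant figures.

6.32 ms

L = 10400 bits.
Transmission delays (L/R per hop): 4.52174, 0.000433333 ms; sum = 4.52217 ms.
Propagation delays (d/s per hop): 0.00255, 1.855e-05 ms; sum = 0.00256855 ms.
Processing at 1 router(s): 1 × 1.8 ms = 1.8 ms.
End-to-end = 6.32 ms.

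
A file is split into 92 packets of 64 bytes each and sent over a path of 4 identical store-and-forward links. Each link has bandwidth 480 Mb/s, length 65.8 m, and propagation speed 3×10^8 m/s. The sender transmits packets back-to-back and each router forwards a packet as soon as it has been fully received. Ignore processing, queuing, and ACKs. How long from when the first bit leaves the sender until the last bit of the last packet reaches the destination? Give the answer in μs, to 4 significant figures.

102.2 μs

Per-hop transmission t_tx = L/R = 512/480000000 = 1.06667 μs.
Per-hop propagation t_prop = 65.8/300000000 = 0.219333 μs.
Pipeline fill: first packet needs 4·t_tx to clear all hops; remaining 91 packets each add one t_tx.
Total = (4+92-1)·t_tx + 4·t_prop = 95·1.06667 + 4·0.219333 = 102.2 μs.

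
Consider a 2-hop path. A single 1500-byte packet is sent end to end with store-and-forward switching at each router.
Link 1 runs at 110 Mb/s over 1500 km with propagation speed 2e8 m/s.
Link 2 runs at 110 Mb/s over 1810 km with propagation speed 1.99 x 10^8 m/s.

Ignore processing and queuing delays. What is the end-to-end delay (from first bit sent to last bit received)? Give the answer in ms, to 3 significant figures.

L = 1500 × 8 = 12000 bits.
Transmission delay per hop = L/R = 12000/110000000 = 0.109091 ms; 2 hops → 0.218182 ms.
Propagation delays (d/s per hop): 7.5, 9.09548 ms; sum = 16.5955 ms.
End-to-end = 16.8 ms.

16.8 ms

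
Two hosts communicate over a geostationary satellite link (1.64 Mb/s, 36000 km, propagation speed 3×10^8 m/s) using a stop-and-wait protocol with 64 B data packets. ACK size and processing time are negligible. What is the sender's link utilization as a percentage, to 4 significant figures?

0.1299 %

t_tx = L/R = 512/1640000 = 0.000312195 s.
t_prop = 36000000/300000000 = 0.12 s; RTT = 0.24 s.
Cycle = t_tx + RTT = 0.240312 s.
Utilization = t_tx / cycle = 0.000312195/0.240312 = 0.1299 %.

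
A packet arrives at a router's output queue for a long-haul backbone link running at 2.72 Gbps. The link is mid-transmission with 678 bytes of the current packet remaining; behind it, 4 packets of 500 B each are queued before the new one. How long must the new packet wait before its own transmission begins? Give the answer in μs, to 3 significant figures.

Each queued packet: L/R = 4000/2720000000 = 1.47059 μs.
4 queued → 5.88235 μs.
Plus remaining 5424 bits of current packet: 1.99412 μs.
Queuing delay = 7.88 μs.

7.88 μs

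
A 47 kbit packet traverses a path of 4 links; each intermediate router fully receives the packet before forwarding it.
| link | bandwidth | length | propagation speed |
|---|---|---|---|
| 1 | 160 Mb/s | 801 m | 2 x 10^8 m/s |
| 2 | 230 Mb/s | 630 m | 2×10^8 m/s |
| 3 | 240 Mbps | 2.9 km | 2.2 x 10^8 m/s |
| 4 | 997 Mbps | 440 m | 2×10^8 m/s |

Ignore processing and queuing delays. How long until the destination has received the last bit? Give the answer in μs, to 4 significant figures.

763.6 μs

L = 47000 bits.
Transmission delays (L/R per hop): 293.75, 204.348, 195.833, 47.1414 μs; sum = 741.073 μs.
Propagation delays (d/s per hop): 4.005, 3.15, 13.1818, 2.2 μs; sum = 22.5368 μs.
End-to-end = 763.6 μs.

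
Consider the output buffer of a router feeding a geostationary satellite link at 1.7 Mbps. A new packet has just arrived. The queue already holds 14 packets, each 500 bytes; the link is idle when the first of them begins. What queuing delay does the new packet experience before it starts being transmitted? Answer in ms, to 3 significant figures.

Each queued packet: L/R = 4000/1700000 = 2.35294 ms.
14 queued → 32.9412 ms.
Queuing delay = 32.9 ms.

32.9 ms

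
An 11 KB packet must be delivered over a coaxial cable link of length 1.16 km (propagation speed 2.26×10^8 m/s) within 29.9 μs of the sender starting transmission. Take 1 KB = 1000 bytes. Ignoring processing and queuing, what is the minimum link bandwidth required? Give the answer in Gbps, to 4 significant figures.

L = 88000 bits.
Propagation delay = 1160 / 2.26e+08 = 5.13274 μs.
Transmission budget = 29.9 − 5.13274 = 24.7673 μs.
R ≥ L / t_tx = 88000 bits / 2.47673e-05 s = 3.553 Gbps.

3.553 Gbps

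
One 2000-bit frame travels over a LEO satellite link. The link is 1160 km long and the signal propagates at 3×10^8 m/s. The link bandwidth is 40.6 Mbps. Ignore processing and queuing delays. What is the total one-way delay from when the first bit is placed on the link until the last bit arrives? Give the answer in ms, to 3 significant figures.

3.92 ms

Transmission delay = L/R = 2000 / 40600000 = 0.0492611 ms.
Propagation delay = d/s = 1160000 m / 300000000 m/s = 3.86667 ms.
Total = 3.92 ms.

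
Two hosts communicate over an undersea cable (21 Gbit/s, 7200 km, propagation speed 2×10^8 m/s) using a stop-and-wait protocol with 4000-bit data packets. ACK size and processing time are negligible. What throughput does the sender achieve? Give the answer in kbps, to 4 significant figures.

55.56 kbps

t_tx = L/R = 4000/21000000000 = 1.90476e-07 s.
t_prop = 7200000/200000000 = 0.036 s; RTT = 0.072 s.
Cycle = t_tx + RTT = 0.0720002 s.
Throughput = L / cycle = 4000 / 0.0720002 = 55.56 kbps.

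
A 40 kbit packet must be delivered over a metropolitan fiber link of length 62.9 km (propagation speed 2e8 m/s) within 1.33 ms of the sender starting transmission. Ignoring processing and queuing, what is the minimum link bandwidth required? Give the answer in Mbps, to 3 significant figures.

39.4 Mbps

Propagation delay = 62900 / 200000000 = 0.3145 ms.
Transmission budget = 1.33 − 0.3145 = 1.0155 ms.
R ≥ L / t_tx = 40000 bits / 0.0010155 s = 39.4 Mbps.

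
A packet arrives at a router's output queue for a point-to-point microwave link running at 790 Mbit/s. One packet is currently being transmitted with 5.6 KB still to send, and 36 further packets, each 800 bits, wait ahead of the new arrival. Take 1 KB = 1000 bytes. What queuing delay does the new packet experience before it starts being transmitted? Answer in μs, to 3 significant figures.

Each queued packet: L/R = 800/790000000 = 1.01266 μs.
36 queued → 36.4557 μs.
Plus remaining 44800 bits of current packet: 56.7089 μs.
Queuing delay = 93.2 μs.

93.2 μs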